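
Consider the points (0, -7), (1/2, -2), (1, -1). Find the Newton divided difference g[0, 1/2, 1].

g[0,1/2] = (-2 - (-7)) / (1/2 - 0) = 10
g[1/2,1] = (-1 - (-2)) / (1 - 1/2) = 2
g[0,1/2,1] = (2 - 10) / (1 - 0) = -8

-8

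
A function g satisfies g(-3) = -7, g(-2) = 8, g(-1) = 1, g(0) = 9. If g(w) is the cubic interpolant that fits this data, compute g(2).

218

Evaluate each Lagrange basis at w = 2:
L_0(2) = (4)·(3)·(2)/[(-1)·(-2)·(-3)] = -4
L_1(2) = (5)·(3)·(2)/[(1)·(-1)·(-2)] = 15
L_2(2) = (5)·(4)·(2)/[(2)·(1)·(-1)] = -20
L_3(2) = (5)·(4)·(3)/[(3)·(2)·(1)] = 10
Sum: (-7)·(-4) + 8·(15) + 1·(-20) + 9·(10) = 218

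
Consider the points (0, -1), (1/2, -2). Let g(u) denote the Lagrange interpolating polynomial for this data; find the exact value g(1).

-3

Evaluate each Lagrange basis at u = 1:
L_0(1) = (1/2)/[(-1/2)] = -1
L_1(1) = (1)/[(1/2)] = 2
Sum: (-1)·(-1) + (-2)·(2) = -3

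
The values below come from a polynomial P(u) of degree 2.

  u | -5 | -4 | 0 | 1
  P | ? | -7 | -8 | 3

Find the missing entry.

The 3 known values determine P uniquely (degree ≤ 2).
Evaluate each Lagrange basis at u = -5:
L_0(-5) = (-5)·(-6)/[(-4)·(-5)] = 3/2
L_1(-5) = (-1)·(-6)/[(4)·(-1)] = -3/2
L_2(-5) = (-1)·(-5)/[(5)·(1)] = 1
Sum: (-7)·(3/2) + (-8)·(-3/2) + 3·(1) = 9/2

9/2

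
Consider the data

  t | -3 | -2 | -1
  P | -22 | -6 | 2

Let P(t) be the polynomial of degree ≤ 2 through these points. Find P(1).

L_0(1) = (3)·(2)/[(-1)·(-2)] = 3
L_1(1) = (4)·(2)/[(1)·(-1)] = -8
L_2(1) = (4)·(3)/[(2)·(1)] = 6
Sum: (-22)·(3) + (-6)·(-8) + 2·(6) = -6

-6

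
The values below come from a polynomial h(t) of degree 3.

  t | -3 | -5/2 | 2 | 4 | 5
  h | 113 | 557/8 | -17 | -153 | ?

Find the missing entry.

-311

The 4 known values determine h uniquely (degree ≤ 3).
Evaluate each Lagrange basis at t = 5:
L_0(5) = (15/2)·(3)·(1)/[(-1/2)·(-5)·(-7)] = -9/7
L_1(5) = (8)·(3)·(1)/[(1/2)·(-9/2)·(-13/2)] = 64/39
L_2(5) = (8)·(15/2)·(1)/[(5)·(9/2)·(-2)] = -4/3
L_3(5) = (8)·(15/2)·(3)/[(7)·(13/2)·(2)] = 180/91
Sum: 113·(-9/7) + 557/8·(64/39) + (-17)·(-4/3) + (-153)·(180/91) = -311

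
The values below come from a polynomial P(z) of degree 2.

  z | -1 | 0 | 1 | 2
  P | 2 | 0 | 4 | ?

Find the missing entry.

The 3 known values determine P uniquely (degree ≤ 2).
Evaluate each Lagrange basis at z = 2:
L_0(2) = (2)·(1)/[(-1)·(-2)] = 1
L_1(2) = (3)·(1)/[(1)·(-1)] = -3
L_2(2) = (3)·(2)/[(2)·(1)] = 3
Sum: 2·(1) + 0 + 4·(3) = 14

14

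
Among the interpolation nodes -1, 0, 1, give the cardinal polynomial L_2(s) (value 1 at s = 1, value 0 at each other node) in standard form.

L_2(s) = (1/2)s^2 + (1/2)s

L_2(s) = (s + 1)s / [(2)·(1)]
       = (s^2 + s) / (2)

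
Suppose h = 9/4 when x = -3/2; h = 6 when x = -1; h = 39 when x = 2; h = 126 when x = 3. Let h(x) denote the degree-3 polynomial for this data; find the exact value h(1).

6

Evaluate each Lagrange basis at x = 1:
L_0(1) = (2)·(-1)·(-2)/[(-1/2)·(-7/2)·(-9/2)] = -32/63
L_1(1) = (5/2)·(-1)·(-2)/[(1/2)·(-3)·(-4)] = 5/6
L_2(1) = (5/2)·(2)·(-2)/[(7/2)·(3)·(-1)] = 20/21
L_3(1) = (5/2)·(2)·(-1)/[(9/2)·(4)·(1)] = -5/18
Sum: 9/4·(-32/63) + 6·(5/6) + 39·(20/21) + 126·(-5/18) = 6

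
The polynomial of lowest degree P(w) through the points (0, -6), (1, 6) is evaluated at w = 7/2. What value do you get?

36

Evaluate each Lagrange basis at w = 7/2:
L_0(7/2) = (5/2)/[(-1)] = -5/2
L_1(7/2) = (7/2)/[(1)] = 7/2
Sum: (-6)·(-5/2) + 6·(7/2) = 36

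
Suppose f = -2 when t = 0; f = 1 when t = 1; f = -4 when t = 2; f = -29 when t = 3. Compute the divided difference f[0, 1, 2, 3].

-2

f[0,1] = (1 - (-2)) / (1 - 0) = 3
f[1,2] = (-4 - 1) / (2 - 1) = -5
f[2,3] = (-29 - (-4)) / (3 - 2) = -25
f[0,1,2] = (-5 - 3) / (2 - 0) = -4
f[1,2,3] = (-25 - (-5)) / (3 - 1) = -10
f[0,1,2,3] = (-10 - (-4)) / (3 - 0) = -2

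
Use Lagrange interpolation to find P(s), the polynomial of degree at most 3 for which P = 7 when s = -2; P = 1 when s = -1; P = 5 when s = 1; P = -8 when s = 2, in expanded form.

Build the Lagrange basis polynomials:
L_0(s) = (s + 1)(s - 1)(s - 2) / [-12] = -(1/12)s^3 + (1/6)s^2 + (1/12)s - 1/6
L_1(s) = (s + 2)(s - 1)(s - 2) / [6] = (1/6)s^3 - (1/6)s^2 - (2/3)s + 2/3
L_2(s) = (s + 2)(s + 1)(s - 2) / [-6] = -(1/6)s^3 - (1/6)s^2 + (2/3)s + 2/3
L_3(s) = (s + 2)(s + 1)(s - 1) / [12] = (1/12)s^3 + (1/6)s^2 - (1/12)s - 1/6
P(s) = 7·L_0 + 1·L_1 + 5·L_2 + (-8)·L_3
  7·L_0(s) = -(7/12)s^3 + (7/6)s^2 + (7/12)s - 7/6
  1·L_1(s) = (1/6)s^3 - (1/6)s^2 - (2/3)s + 2/3
  5·L_2(s) = -(5/6)s^3 - (5/6)s^2 + (10/3)s + 10/3
  (-8)·L_3(s) = -(2/3)s^3 - (4/3)s^2 + (2/3)s + 4/3
Adding term by term: -(23/12)s^3 - (7/6)s^2 + (47/12)s + 25/6

P(s) = -(23/12)s^3 - (7/6)s^2 + (47/12)s + 25/6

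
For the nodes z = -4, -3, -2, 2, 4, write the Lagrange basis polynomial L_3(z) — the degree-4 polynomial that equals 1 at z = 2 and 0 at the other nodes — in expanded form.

L_3(z) = -(1/240)z^4 - (1/48)z^3 + (1/24)z^2 + (1/3)z + 2/5

L_3(z) = (z + 4)(z + 3)(z + 2)(z - 4) / [(6)·(5)·(4)·(-2)]
       = (z^4 + 5z^3 - 10z^2 - 80z - 96) / (-240)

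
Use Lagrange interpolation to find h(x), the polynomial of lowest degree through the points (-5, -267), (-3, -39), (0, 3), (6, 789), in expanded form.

h(x) = 3x^3 + 4x^2 - x + 3

Build the Lagrange basis polynomials:
L_0(x) = (x + 3)x(x - 6) / [-110] = -(1/110)x^3 + (3/110)x^2 + (9/55)x
L_1(x) = (x + 5)x(x - 6) / [54] = (1/54)x^3 - (1/54)x^2 - (5/9)x
L_2(x) = (x + 5)(x + 3)(x - 6) / [-90] = -(1/90)x^3 - (1/45)x^2 + (11/30)x + 1
L_3(x) = (x + 5)(x + 3)x / [594] = (1/594)x^3 + (4/297)x^2 + (5/198)x
h(x) = (-267)·L_0 + (-39)·L_1 + 3·L_2 + 789·L_3
  (-267)·L_0(x) = (267/110)x^3 - (801/110)x^2 - (2403/55)x
  (-39)·L_1(x) = -(13/18)x^3 + (13/18)x^2 + (65/3)x
  3·L_2(x) = -(1/30)x^3 - (1/15)x^2 + (11/10)x + 3
  789·L_3(x) = (263/198)x^3 + (1052/99)x^2 + (1315/66)x
Adding term by term: 3x^3 + 4x^2 - x + 3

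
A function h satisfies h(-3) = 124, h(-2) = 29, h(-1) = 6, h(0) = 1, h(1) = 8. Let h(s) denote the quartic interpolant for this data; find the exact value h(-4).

393

L_0(-4) = (-2)·(-3)·(-4)·(-5)/[(-1)·(-2)·(-3)·(-4)] = 5
L_1(-4) = (-1)·(-3)·(-4)·(-5)/[(1)·(-1)·(-2)·(-3)] = -10
L_2(-4) = (-1)·(-2)·(-4)·(-5)/[(2)·(1)·(-1)·(-2)] = 10
L_3(-4) = (-1)·(-2)·(-3)·(-5)/[(3)·(2)·(1)·(-1)] = -5
L_4(-4) = (-1)·(-2)·(-3)·(-4)/[(4)·(3)·(2)·(1)] = 1
Sum: 124·(5) + 29·(-10) + 6·(10) + 1·(-5) + 8·(1) = 393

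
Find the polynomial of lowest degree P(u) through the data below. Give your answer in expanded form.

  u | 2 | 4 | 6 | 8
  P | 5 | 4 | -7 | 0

Newton's divided differences:
P[2,4] = (4 - 5) / (4 - 2) = -1/2
P[4,6] = (-7 - 4) / (6 - 4) = -11/2
P[6,8] = (0 - (-7)) / (8 - 6) = 7/2
P[2,4,6] = (-11/2 - (-1/2)) / (6 - 2) = -5/4
P[4,6,8] = (7/2 - (-11/2)) / (8 - 4) = 9/4
P[2,4,6,8] = (9/4 - (-5/4)) / (8 - 2) = 7/12
P(u) = 5 + (-1/2)·(u - 2) + (-5/4)·(u - 2)(u - 4) + (7/12)·(u - 2)(u - 4)(u - 6)
Expanding: P(u) = (7/12)u^3 - (33/4)u^2 + (98/3)u - 32

P(u) = (7/12)u^3 - (33/4)u^2 + (98/3)u - 32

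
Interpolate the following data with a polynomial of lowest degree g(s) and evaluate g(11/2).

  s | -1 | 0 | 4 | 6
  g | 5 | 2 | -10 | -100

-545/8

Evaluate each Lagrange basis at s = 11/2:
L_0(11/2) = (11/2)·(3/2)·(-1/2)/[(-1)·(-5)·(-7)] = 33/280
L_1(11/2) = (13/2)·(3/2)·(-1/2)/[(1)·(-4)·(-6)] = -13/64
L_2(11/2) = (13/2)·(11/2)·(-1/2)/[(5)·(4)·(-2)] = 143/320
L_3(11/2) = (13/2)·(11/2)·(3/2)/[(7)·(6)·(2)] = 143/224
Sum: 5·(33/280) + 2·(-13/64) + (-10)·(143/320) + (-100)·(143/224) = -545/8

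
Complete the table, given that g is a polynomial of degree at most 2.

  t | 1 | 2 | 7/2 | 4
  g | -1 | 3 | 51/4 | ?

The 3 known values determine g uniquely (degree ≤ 2).
L_0(4) = (2)·(1/2)/[(-1)·(-5/2)] = 2/5
L_1(4) = (3)·(1/2)/[(1)·(-3/2)] = -1
L_2(4) = (3)·(2)/[(5/2)·(3/2)] = 8/5
Sum: (-1)·(2/5) + 3·(-1) + 51/4·(8/5) = 17

17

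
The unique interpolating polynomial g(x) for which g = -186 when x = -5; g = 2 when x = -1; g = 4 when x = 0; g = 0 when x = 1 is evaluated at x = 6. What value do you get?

Using Newton's divided-difference form:
g[-5,-1] = (2 - (-186)) / (-1 - (-5)) = 47
g[-1,0] = (4 - 2) / (0 - (-1)) = 2
g[0,1] = (0 - 4) / (1 - 0) = -4
g[-5,-1,0] = (2 - 47) / (0 - (-5)) = -9
g[-1,0,1] = (-4 - 2) / (1 - (-1)) = -3
g[-5,-1,0,1] = (-3 - (-9)) / (1 - (-5)) = 1
g(6) = -186 + 47·(11) + (-9)·(11)·(7) + 1·(11)·(7)·(6) = 100

100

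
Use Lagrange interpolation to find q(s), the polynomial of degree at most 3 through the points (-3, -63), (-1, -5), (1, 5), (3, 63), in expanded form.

L_0(s) = (s + 1)(s - 1)(s - 3) / [-48] = -(1/48)s^3 + (1/16)s^2 + (1/48)s - 1/16
L_1(s) = (s + 3)(s - 1)(s - 3) / [16] = (1/16)s^3 - (1/16)s^2 - (9/16)s + 9/16
L_2(s) = (s + 3)(s + 1)(s - 3) / [-16] = -(1/16)s^3 - (1/16)s^2 + (9/16)s + 9/16
L_3(s) = (s + 3)(s + 1)(s - 1) / [48] = (1/48)s^3 + (1/16)s^2 - (1/48)s - 1/16
q(s) = (-63)·L_0 + (-5)·L_1 + 5·L_2 + 63·L_3
  (-63)·L_0(s) = (21/16)s^3 - (63/16)s^2 - (21/16)s + 63/16
  (-5)·L_1(s) = -(5/16)s^3 + (5/16)s^2 + (45/16)s - 45/16
  5·L_2(s) = -(5/16)s^3 - (5/16)s^2 + (45/16)s + 45/16
  63·L_3(s) = (21/16)s^3 + (63/16)s^2 - (21/16)s - 63/16
Adding term by term: 2s^3 + 3s

q(s) = 2s^3 + 3s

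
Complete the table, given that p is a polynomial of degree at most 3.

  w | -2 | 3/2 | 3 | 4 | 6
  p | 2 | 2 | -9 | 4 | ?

122

The 4 known values determine p uniquely (degree ≤ 3).
L_0(6) = (9/2)·(3)·(2)/[(-7/2)·(-5)·(-6)] = -9/35
L_1(6) = (8)·(3)·(2)/[(7/2)·(-3/2)·(-5/2)] = 128/35
L_2(6) = (8)·(9/2)·(2)/[(5)·(3/2)·(-1)] = -48/5
L_3(6) = (8)·(9/2)·(3)/[(6)·(5/2)·(1)] = 36/5
Sum: 2·(-9/35) + 2·(128/35) + (-9)·(-48/5) + 4·(36/5) = 122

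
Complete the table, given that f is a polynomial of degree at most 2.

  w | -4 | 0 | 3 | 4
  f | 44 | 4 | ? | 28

16

The 3 known values determine f uniquely (degree ≤ 2).
L_0(3) = (3)·(-1)/[(-4)·(-8)] = -3/32
L_1(3) = (7)·(-1)/[(4)·(-4)] = 7/16
L_2(3) = (7)·(3)/[(8)·(4)] = 21/32
Sum: 44·(-3/32) + 4·(7/16) + 28·(21/32) = 16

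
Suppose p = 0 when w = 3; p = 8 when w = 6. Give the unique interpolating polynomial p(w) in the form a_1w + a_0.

p(w) = (8/3)w - 8

Build the Lagrange basis polynomials:
L_0(w) = (w - 6) / [-3] = -(1/3)w + 2
L_1(w) = (w - 3) / [3] = (1/3)w - 1
p(w) = 0·L_0 + 8·L_1
  0·L_0(w) = 0
  8·L_1(w) = (8/3)w - 8
Adding term by term: (8/3)w - 8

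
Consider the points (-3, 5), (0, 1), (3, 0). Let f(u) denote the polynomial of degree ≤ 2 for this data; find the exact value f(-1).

2

Evaluate each Lagrange basis at u = -1:
L_0(-1) = (-1)·(-4)/[(-3)·(-6)] = 2/9
L_1(-1) = (2)·(-4)/[(3)·(-3)] = 8/9
L_2(-1) = (2)·(-1)/[(6)·(3)] = -1/9
Sum: 5·(2/9) + 1·(8/9) + 0 = 2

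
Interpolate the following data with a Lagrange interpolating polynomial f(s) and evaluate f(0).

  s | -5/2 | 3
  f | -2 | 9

3

Evaluate each Lagrange basis at s = 0:
L_0(0) = (-3)/[(-11/2)] = 6/11
L_1(0) = (5/2)/[(11/2)] = 5/11
Sum: (-2)·(6/11) + 9·(5/11) = 3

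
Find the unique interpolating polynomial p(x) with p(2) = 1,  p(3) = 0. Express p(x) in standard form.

p(x) = -x + 3

L_0(x) = (x - 3) / [-1] = -x + 3
L_1(x) = (x - 2) / [1] = x - 2
p(x) = 1·L_0 + 0·L_1
  1·L_0(x) = -x + 3
  0·L_1(x) = 0
Adding term by term: -x + 3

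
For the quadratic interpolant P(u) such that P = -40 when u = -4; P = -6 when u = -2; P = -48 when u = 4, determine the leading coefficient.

-3

The leading coefficient equals the top divided difference P[-4,-2,4].
P[-4,-2] = (-6 - (-40)) / (-2 - (-4)) = 17
P[-2,4] = (-48 - (-6)) / (4 - (-2)) = -7
P[-4,-2,4] = (-7 - 17) / (4 - (-4)) = -3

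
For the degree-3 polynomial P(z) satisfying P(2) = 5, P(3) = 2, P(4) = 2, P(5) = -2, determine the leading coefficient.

-7/6

L_0(z) = (z - 3)(z - 4)(z - 5) / [-6] = -(1/6)z^3 + 2z^2 - (47/6)z + 10
L_1(z) = (z - 2)(z - 4)(z - 5) / [2] = (1/2)z^3 - (11/2)z^2 + 19z - 20
L_2(z) = (z - 2)(z - 3)(z - 5) / [-2] = -(1/2)z^3 + 5z^2 - (31/2)z + 15
L_3(z) = (z - 2)(z - 3)(z - 4) / [6] = (1/6)z^3 - (3/2)z^2 + (13/3)z - 4
P(z) = 5·L_0 + 2·L_1 + 2·L_2 + (-2)·L_3
Only the coefficient of z^3 is needed; take it from each L_i and combine:
5·(-1/6) + 2·(1/2) + 2·(-1/2) + (-2)·(1/6) = -7/6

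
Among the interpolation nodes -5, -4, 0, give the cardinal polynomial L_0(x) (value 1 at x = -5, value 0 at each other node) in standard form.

L_0(x) = (x + 4)x / [(-1)·(-5)]
       = (x^2 + 4x) / (5)

L_0(x) = (1/5)x^2 + (4/5)x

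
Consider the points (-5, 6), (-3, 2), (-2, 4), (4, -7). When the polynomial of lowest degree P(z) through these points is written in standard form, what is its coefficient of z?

827/378

Build the Lagrange basis polynomials:
L_0(z) = (z + 3)(z + 2)(z - 4) / [-54] = -(1/54)z^3 - (1/54)z^2 + (7/27)z + 4/9
L_1(z) = (z + 5)(z + 2)(z - 4) / [14] = (1/14)z^3 + (3/14)z^2 - (9/7)z - 20/7
L_2(z) = (z + 5)(z + 3)(z - 4) / [-18] = -(1/18)z^3 - (2/9)z^2 + (17/18)z + 10/3
L_3(z) = (z + 5)(z + 3)(z + 2) / [378] = (1/378)z^3 + (5/189)z^2 + (31/378)z + 5/63
P(z) = 6·L_0 + 2·L_1 + 4·L_2 + (-7)·L_3
Only the coefficient of z is needed; take it from each L_i and combine:
6·(7/27) + 2·(-9/7) + 4·(17/18) + (-7)·(31/378) = 827/378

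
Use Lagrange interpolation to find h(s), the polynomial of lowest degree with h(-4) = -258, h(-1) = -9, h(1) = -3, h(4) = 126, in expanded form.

L_0(s) = (s + 1)(s - 1)(s - 4) / [-120] = -(1/120)s^3 + (1/30)s^2 + (1/120)s - 1/30
L_1(s) = (s + 4)(s - 1)(s - 4) / [30] = (1/30)s^3 - (1/30)s^2 - (8/15)s + 8/15
L_2(s) = (s + 4)(s + 1)(s - 4) / [-30] = -(1/30)s^3 - (1/30)s^2 + (8/15)s + 8/15
L_3(s) = (s + 4)(s + 1)(s - 1) / [120] = (1/120)s^3 + (1/30)s^2 - (1/120)s - 1/30
h(s) = (-258)·L_0 + (-9)·L_1 + (-3)·L_2 + 126·L_3
  (-258)·L_0(s) = (43/20)s^3 - (43/5)s^2 - (43/20)s + 43/5
  (-9)·L_1(s) = -(3/10)s^3 + (3/10)s^2 + (24/5)s - 24/5
  (-3)·L_2(s) = (1/10)s^3 + (1/10)s^2 - (8/5)s - 8/5
  126·L_3(s) = (21/20)s^3 + (21/5)s^2 - (21/20)s - 21/5
Adding term by term: 3s^3 - 4s^2 - 2

h(s) = 3s^3 - 4s^2 - 2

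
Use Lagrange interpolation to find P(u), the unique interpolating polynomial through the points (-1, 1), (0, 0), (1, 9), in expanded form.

L_0(u) = u(u - 1) / [2] = (1/2)u^2 - (1/2)u
L_1(u) = (u + 1)(u - 1) / [-1] = -u^2 + 1
L_2(u) = (u + 1)u / [2] = (1/2)u^2 + (1/2)u
P(u) = 1·L_0 + 0·L_1 + 9·L_2
  1·L_0(u) = (1/2)u^2 - (1/2)u
  0·L_1(u) = 0
  9·L_2(u) = (9/2)u^2 + (9/2)u
Adding term by term: 5u^2 + 4u

P(u) = 5u^2 + 4u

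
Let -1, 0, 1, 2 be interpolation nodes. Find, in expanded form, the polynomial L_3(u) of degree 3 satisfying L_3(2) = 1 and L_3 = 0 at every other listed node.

L_3(u) = (1/6)u^3 - (1/6)u

L_3(u) = (u + 1)u(u - 1) / [(3)·(2)·(1)]
       = (u^3 - u) / (6)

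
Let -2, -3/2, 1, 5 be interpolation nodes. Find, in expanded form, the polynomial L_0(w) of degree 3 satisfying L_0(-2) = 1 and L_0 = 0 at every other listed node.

L_0(w) = (w + 3/2)(w - 1)(w - 5) / [(-1/2)·(-3)·(-7)]
       = (w^3 - (9/2)w^2 - 4w + 15/2) / (-21/2)

L_0(w) = -(2/21)w^3 + (3/7)w^2 + (8/21)w - 5/7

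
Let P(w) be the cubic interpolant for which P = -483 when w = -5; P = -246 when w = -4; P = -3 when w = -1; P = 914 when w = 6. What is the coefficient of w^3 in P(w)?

Build the Lagrange basis polynomials:
L_0(w) = (w + 4)(w + 1)(w - 6) / [-44] = -(1/44)w^3 + (1/44)w^2 + (13/22)w + 6/11
L_1(w) = (w + 5)(w + 1)(w - 6) / [30] = (1/30)w^3 - (31/30)w - 1
L_2(w) = (w + 5)(w + 4)(w - 6) / [-84] = -(1/84)w^3 - (1/28)w^2 + (17/42)w + 10/7
L_3(w) = (w + 5)(w + 4)(w + 1) / [770] = (1/770)w^3 + (1/77)w^2 + (29/770)w + 2/77
P(w) = (-483)·L_0 + (-246)·L_1 + (-3)·L_2 + 914·L_3
Only the coefficient of w^3 is needed; take it from each L_i and combine:
(-483)·(-1/44) + (-246)·(1/30) + (-3)·(-1/84) + 914·(1/770) = 4

4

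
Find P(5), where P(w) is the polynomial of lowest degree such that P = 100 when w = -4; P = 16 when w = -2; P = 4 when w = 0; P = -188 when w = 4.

-341

L_0(5) = (7)·(5)·(1)/[(-2)·(-4)·(-8)] = -35/64
L_1(5) = (9)·(5)·(1)/[(2)·(-2)·(-6)] = 15/8
L_2(5) = (9)·(7)·(1)/[(4)·(2)·(-4)] = -63/32
L_3(5) = (9)·(7)·(5)/[(8)·(6)·(4)] = 105/64
Sum: 100·(-35/64) + 16·(15/8) + 4·(-63/32) + (-188)·(105/64) = -341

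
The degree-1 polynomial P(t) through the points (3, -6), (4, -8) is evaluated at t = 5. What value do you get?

-10

Evaluate each Lagrange basis at t = 5:
L_0(5) = (1)/[(-1)] = -1
L_1(5) = (2)/[(1)] = 2
Sum: (-6)·(-1) + (-8)·(2) = -10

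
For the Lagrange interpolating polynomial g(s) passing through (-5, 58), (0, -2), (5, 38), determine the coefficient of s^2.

The leading coefficient equals the top divided difference g[-5,0,5].
g[-5,0] = (-2 - 58) / (0 - (-5)) = -12
g[0,5] = (38 - (-2)) / (5 - 0) = 8
g[-5,0,5] = (8 - (-12)) / (5 - (-5)) = 2

2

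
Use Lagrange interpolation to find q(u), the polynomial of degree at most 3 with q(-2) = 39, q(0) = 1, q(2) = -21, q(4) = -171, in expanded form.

Build the Lagrange basis polynomials:
L_0(u) = u(u - 2)(u - 4) / [-48] = -(1/48)u^3 + (1/8)u^2 - (1/6)u
L_1(u) = (u + 2)(u - 2)(u - 4) / [16] = (1/16)u^3 - (1/4)u^2 - (1/4)u + 1
L_2(u) = (u + 2)u(u - 4) / [-16] = -(1/16)u^3 + (1/8)u^2 + (1/2)u
L_3(u) = (u + 2)u(u - 2) / [48] = (1/48)u^3 - (1/12)u
q(u) = 39·L_0 + 1·L_1 + (-21)·L_2 + (-171)·L_3
  39·L_0(u) = -(13/16)u^3 + (39/8)u^2 - (13/2)u
  1·L_1(u) = (1/16)u^3 - (1/4)u^2 - (1/4)u + 1
  (-21)·L_2(u) = (21/16)u^3 - (21/8)u^2 - (21/2)u
  (-171)·L_3(u) = -(57/16)u^3 + (57/4)u
Adding term by term: -3u^3 + 2u^2 - 3u + 1

q(u) = -3u^3 + 2u^2 - 3u + 1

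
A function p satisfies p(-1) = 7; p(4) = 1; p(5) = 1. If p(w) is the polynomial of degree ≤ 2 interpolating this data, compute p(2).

11/5

Evaluate each Lagrange basis at w = 2:
L_0(2) = (-2)·(-3)/[(-5)·(-6)] = 1/5
L_1(2) = (3)·(-3)/[(5)·(-1)] = 9/5
L_2(2) = (3)·(-2)/[(6)·(1)] = -1
Sum: 7·(1/5) + 1·(9/5) + 1·(-1) = 11/5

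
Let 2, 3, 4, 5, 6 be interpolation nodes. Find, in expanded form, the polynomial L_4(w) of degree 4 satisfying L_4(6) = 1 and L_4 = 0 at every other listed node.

L_4(w) = (w - 2)(w - 3)(w - 4)(w - 5) / [(4)·(3)·(2)·(1)]
       = (w^4 - 14w^3 + 71w^2 - 154w + 120) / (24)

L_4(w) = (1/24)w^4 - (7/12)w^3 + (71/24)w^2 - (77/12)w + 5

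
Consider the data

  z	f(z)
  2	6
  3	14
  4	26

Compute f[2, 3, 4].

f[2,3] = (14 - 6) / (3 - 2) = 8
f[3,4] = (26 - 14) / (4 - 3) = 12
f[2,3,4] = (12 - 8) / (4 - 2) = 2

2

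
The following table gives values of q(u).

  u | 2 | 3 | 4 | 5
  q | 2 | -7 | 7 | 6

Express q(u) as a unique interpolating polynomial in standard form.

q(u) = -(19/3)u^3 + (137/2)u^2 - (1387/6)u + 241

Newton's divided differences:
q[2,3] = (-7 - 2) / (3 - 2) = -9
q[3,4] = (7 - (-7)) / (4 - 3) = 14
q[4,5] = (6 - 7) / (5 - 4) = -1
q[2,3,4] = (14 - (-9)) / (4 - 2) = 23/2
q[3,4,5] = (-1 - 14) / (5 - 3) = -15/2
q[2,3,4,5] = (-15/2 - 23/2) / (5 - 2) = -19/3
q(u) = 2 + (-9)·(u - 2) + (23/2)·(u - 2)(u - 3) + (-19/3)·(u - 2)(u - 3)(u - 4)
Expanding: q(u) = -(19/3)u^3 + (137/2)u^2 - (1387/6)u + 241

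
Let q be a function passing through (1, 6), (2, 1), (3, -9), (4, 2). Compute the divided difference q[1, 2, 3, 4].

13/3

q[1,2] = (1 - 6) / (2 - 1) = -5
q[2,3] = (-9 - 1) / (3 - 2) = -10
q[3,4] = (2 - (-9)) / (4 - 3) = 11
q[1,2,3] = (-10 - (-5)) / (3 - 1) = -5/2
q[2,3,4] = (11 - (-10)) / (4 - 2) = 21/2
q[1,2,3,4] = (21/2 - (-5/2)) / (4 - 1) = 13/3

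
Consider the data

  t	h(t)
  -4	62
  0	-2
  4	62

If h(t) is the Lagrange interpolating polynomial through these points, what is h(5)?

98

Evaluate each Lagrange basis at t = 5:
L_0(5) = (5)·(1)/[(-4)·(-8)] = 5/32
L_1(5) = (9)·(1)/[(4)·(-4)] = -9/16
L_2(5) = (9)·(5)/[(8)·(4)] = 45/32
Sum: 62·(5/32) + (-2)·(-9/16) + 62·(45/32) = 98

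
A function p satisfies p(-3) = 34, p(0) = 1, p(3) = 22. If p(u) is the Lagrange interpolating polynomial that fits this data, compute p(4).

41

Evaluate each Lagrange basis at u = 4:
L_0(4) = (4)·(1)/[(-3)·(-6)] = 2/9
L_1(4) = (7)·(1)/[(3)·(-3)] = -7/9
L_2(4) = (7)·(4)/[(6)·(3)] = 14/9
Sum: 34·(2/9) + 1·(-7/9) + 22·(14/9) = 41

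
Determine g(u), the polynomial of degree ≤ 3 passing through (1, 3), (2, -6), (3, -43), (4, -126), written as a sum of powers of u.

L_0(u) = (u - 2)(u - 3)(u - 4) / [-6] = -(1/6)u^3 + (3/2)u^2 - (13/3)u + 4
L_1(u) = (u - 1)(u - 3)(u - 4) / [2] = (1/2)u^3 - 4u^2 + (19/2)u - 6
L_2(u) = (u - 1)(u - 2)(u - 4) / [-2] = -(1/2)u^3 + (7/2)u^2 - 7u + 4
L_3(u) = (u - 1)(u - 2)(u - 3) / [6] = (1/6)u^3 - u^2 + (11/6)u - 1
g(u) = 3·L_0 + (-6)·L_1 + (-43)·L_2 + (-126)·L_3
  3·L_0(u) = -(1/2)u^3 + (9/2)u^2 - 13u + 12
  (-6)·L_1(u) = -3u^3 + 24u^2 - 57u + 36
  (-43)·L_2(u) = (43/2)u^3 - (301/2)u^2 + 301u - 172
  (-126)·L_3(u) = -21u^3 + 126u^2 - 231u + 126
Adding term by term: -3u^3 + 4u^2 + 2

g(u) = -3u^3 + 4u^2 + 2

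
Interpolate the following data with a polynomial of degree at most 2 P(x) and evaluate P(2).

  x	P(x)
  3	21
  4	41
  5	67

Evaluate each Lagrange basis at x = 2:
L_0(2) = (-2)·(-3)/[(-1)·(-2)] = 3
L_1(2) = (-1)·(-3)/[(1)·(-1)] = -3
L_2(2) = (-1)·(-2)/[(2)·(1)] = 1
Sum: 21·(3) + 41·(-3) + 67·(1) = 7

7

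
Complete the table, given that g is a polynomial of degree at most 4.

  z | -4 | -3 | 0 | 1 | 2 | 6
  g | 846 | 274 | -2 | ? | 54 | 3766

The 5 known values determine g uniquely (degree ≤ 4).
Evaluate each Lagrange basis at z = 1:
L_0(1) = (4)·(1)·(-1)·(-5)/[(-1)·(-4)·(-6)·(-10)] = 1/12
L_1(1) = (5)·(1)·(-1)·(-5)/[(1)·(-3)·(-5)·(-9)] = -5/27
L_2(1) = (5)·(4)·(-1)·(-5)/[(4)·(3)·(-2)·(-6)] = 25/36
L_3(1) = (5)·(4)·(1)·(-5)/[(6)·(5)·(2)·(-4)] = 5/12
L_4(1) = (5)·(4)·(1)·(-1)/[(10)·(9)·(6)·(4)] = -1/108
Sum: 846·(1/12) + 274·(-5/27) + (-2)·(25/36) + 54·(5/12) + 3766·(-1/108) = 6

6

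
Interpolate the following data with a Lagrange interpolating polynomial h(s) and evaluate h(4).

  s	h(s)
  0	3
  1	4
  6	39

L_0(4) = (3)·(-2)/[(-1)·(-6)] = -1
L_1(4) = (4)·(-2)/[(1)·(-5)] = 8/5
L_2(4) = (4)·(3)/[(6)·(5)] = 2/5
Sum: 3·(-1) + 4·(8/5) + 39·(2/5) = 19

19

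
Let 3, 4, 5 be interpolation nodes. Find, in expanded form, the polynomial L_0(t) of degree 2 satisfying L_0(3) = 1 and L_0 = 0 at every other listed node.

L_0(t) = (t - 4)(t - 5) / [(-1)·(-2)]
       = (t^2 - 9t + 20) / (2)

L_0(t) = (1/2)t^2 - (9/2)t + 10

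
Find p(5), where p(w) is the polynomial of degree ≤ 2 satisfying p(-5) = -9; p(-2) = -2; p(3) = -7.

-89/6

Evaluate each Lagrange basis at w = 5:
L_0(5) = (7)·(2)/[(-3)·(-8)] = 7/12
L_1(5) = (10)·(2)/[(3)·(-5)] = -4/3
L_2(5) = (10)·(7)/[(8)·(5)] = 7/4
Sum: (-9)·(7/12) + (-2)·(-4/3) + (-7)·(7/4) = -89/6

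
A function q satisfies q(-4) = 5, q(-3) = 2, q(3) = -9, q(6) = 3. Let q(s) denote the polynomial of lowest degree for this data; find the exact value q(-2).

-31/27

Evaluate each Lagrange basis at s = -2:
L_0(-2) = (1)·(-5)·(-8)/[(-1)·(-7)·(-10)] = -4/7
L_1(-2) = (2)·(-5)·(-8)/[(1)·(-6)·(-9)] = 40/27
L_2(-2) = (2)·(1)·(-8)/[(7)·(6)·(-3)] = 8/63
L_3(-2) = (2)·(1)·(-5)/[(10)·(9)·(3)] = -1/27
Sum: 5·(-4/7) + 2·(40/27) + (-9)·(8/63) + 3·(-1/27) = -31/27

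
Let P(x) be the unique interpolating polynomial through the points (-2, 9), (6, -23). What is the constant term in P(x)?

Build the Lagrange basis polynomials:
L_0(x) = (x - 6) / [-8] = -(1/8)x + 3/4
L_1(x) = (x + 2) / [8] = (1/8)x + 1/4
P(x) = 9·L_0 + (-23)·L_1
Only the constant term is needed; take it from each L_i and combine:
9·(3/4) + (-23)·(1/4) = 1

1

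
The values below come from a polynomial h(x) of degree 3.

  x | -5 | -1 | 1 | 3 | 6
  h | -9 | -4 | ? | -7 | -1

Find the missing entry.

-909/154

The 4 known values determine h uniquely (degree ≤ 3).
Evaluate each Lagrange basis at x = 1:
L_0(1) = (2)·(-2)·(-5)/[(-4)·(-8)·(-11)] = -5/88
L_1(1) = (6)·(-2)·(-5)/[(4)·(-4)·(-7)] = 15/28
L_2(1) = (6)·(2)·(-5)/[(8)·(4)·(-3)] = 5/8
L_3(1) = (6)·(2)·(-2)/[(11)·(7)·(3)] = -8/77
Sum: (-9)·(-5/88) + (-4)·(15/28) + (-7)·(5/8) + (-1)·(-8/77) = -909/154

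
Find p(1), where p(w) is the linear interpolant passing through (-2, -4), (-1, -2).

L_0(1) = (2)/[(-1)] = -2
L_1(1) = (3)/[(1)] = 3
Sum: (-4)·(-2) + (-2)·(3) = 2

2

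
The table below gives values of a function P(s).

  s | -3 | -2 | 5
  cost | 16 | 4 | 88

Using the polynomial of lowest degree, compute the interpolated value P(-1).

Using Newton's divided-difference form:
P[-3,-2] = (4 - 16) / (-2 - (-3)) = -12
P[-2,5] = (88 - 4) / (5 - (-2)) = 12
P[-3,-2,5] = (12 - (-12)) / (5 - (-3)) = 3
P(-1) = 16 + (-12)·(2) + 3·(2)·(1) = -2

-2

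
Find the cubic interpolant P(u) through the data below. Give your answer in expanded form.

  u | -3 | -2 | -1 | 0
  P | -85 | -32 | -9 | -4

P(u) = 2u^3 - 3u^2 - 4

Build the Lagrange basis polynomials:
L_0(u) = (u + 2)(u + 1)u / [-6] = -(1/6)u^3 - (1/2)u^2 - (1/3)u
L_1(u) = (u + 3)(u + 1)u / [2] = (1/2)u^3 + 2u^2 + (3/2)u
L_2(u) = (u + 3)(u + 2)u / [-2] = -(1/2)u^3 - (5/2)u^2 - 3u
L_3(u) = (u + 3)(u + 2)(u + 1) / [6] = (1/6)u^3 + u^2 + (11/6)u + 1
P(u) = (-85)·L_0 + (-32)·L_1 + (-9)·L_2 + (-4)·L_3
  (-85)·L_0(u) = (85/6)u^3 + (85/2)u^2 + (85/3)u
  (-32)·L_1(u) = -16u^3 - 64u^2 - 48u
  (-9)·L_2(u) = (9/2)u^3 + (45/2)u^2 + 27u
  (-4)·L_3(u) = -(2/3)u^3 - 4u^2 - (22/3)u - 4
Adding term by term: 2u^3 - 3u^2 - 4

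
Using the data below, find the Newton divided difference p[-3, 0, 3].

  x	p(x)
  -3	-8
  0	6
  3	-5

-25/18

p[-3,0] = (6 - (-8)) / (0 - (-3)) = 14/3
p[0,3] = (-5 - 6) / (3 - 0) = -11/3
p[-3,0,3] = (-11/3 - 14/3) / (3 - (-3)) = -25/18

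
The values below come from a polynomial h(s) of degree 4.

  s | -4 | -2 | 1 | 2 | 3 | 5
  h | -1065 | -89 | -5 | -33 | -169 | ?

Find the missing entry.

The 5 known values determine h uniquely (degree ≤ 4).
Evaluate each Lagrange basis at s = 5:
L_0(5) = (7)·(4)·(3)·(2)/[(-2)·(-5)·(-6)·(-7)] = 2/5
L_1(5) = (9)·(4)·(3)·(2)/[(2)·(-3)·(-4)·(-5)] = -9/5
L_2(5) = (9)·(7)·(3)·(2)/[(5)·(3)·(-1)·(-2)] = 63/5
L_3(5) = (9)·(7)·(4)·(2)/[(6)·(4)·(1)·(-1)] = -21
L_4(5) = (9)·(7)·(4)·(3)/[(7)·(5)·(2)·(1)] = 54/5
Sum: (-1065)·(2/5) + (-89)·(-9/5) + (-5)·(63/5) + (-33)·(-21) + (-169)·(54/5) = -1461

-1461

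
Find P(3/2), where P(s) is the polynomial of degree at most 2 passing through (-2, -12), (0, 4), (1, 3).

Evaluate each Lagrange basis at s = 3/2:
L_0(3/2) = (3/2)·(1/2)/[(-2)·(-3)] = 1/8
L_1(3/2) = (7/2)·(1/2)/[(2)·(-1)] = -7/8
L_2(3/2) = (7/2)·(3/2)/[(3)·(1)] = 7/4
Sum: (-12)·(1/8) + 4·(-7/8) + 3·(7/4) = 1/4

1/4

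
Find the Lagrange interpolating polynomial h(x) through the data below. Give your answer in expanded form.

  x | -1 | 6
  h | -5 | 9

L_0(x) = (x - 6) / [-7] = -(1/7)x + 6/7
L_1(x) = (x + 1) / [7] = (1/7)x + 1/7
h(x) = (-5)·L_0 + 9·L_1
  (-5)·L_0(x) = (5/7)x - 30/7
  9·L_1(x) = (9/7)x + 9/7
Adding term by term: 2x - 3

h(x) = 2x - 3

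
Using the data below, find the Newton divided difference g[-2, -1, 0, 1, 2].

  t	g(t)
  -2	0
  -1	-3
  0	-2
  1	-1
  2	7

11/24

g[-2,-1] = (-3 - 0) / (-1 - (-2)) = -3
g[-1,0] = (-2 - (-3)) / (0 - (-1)) = 1
g[0,1] = (-1 - (-2)) / (1 - 0) = 1
g[1,2] = (7 - (-1)) / (2 - 1) = 8
g[-2,-1,0] = (1 - (-3)) / (0 - (-2)) = 2
g[-1,0,1] = (1 - 1) / (1 - (-1)) = 0
g[0,1,2] = (8 - 1) / (2 - 0) = 7/2
g[-2,-1,0,1] = (0 - 2) / (1 - (-2)) = -2/3
g[-1,0,1,2] = (7/2 - 0) / (2 - (-1)) = 7/6
g[-2,-1,0,1,2] = (7/6 - (-2/3)) / (2 - (-2)) = 11/24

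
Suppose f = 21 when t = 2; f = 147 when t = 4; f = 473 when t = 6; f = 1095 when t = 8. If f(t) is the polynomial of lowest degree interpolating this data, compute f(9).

Evaluate each Lagrange basis at t = 9:
L_0(9) = (5)·(3)·(1)/[(-2)·(-4)·(-6)] = -5/16
L_1(9) = (7)·(3)·(1)/[(2)·(-2)·(-4)] = 21/16
L_2(9) = (7)·(5)·(1)/[(4)·(2)·(-2)] = -35/16
L_3(9) = (7)·(5)·(3)/[(6)·(4)·(2)] = 35/16
Sum: 21·(-5/16) + 147·(21/16) + 473·(-35/16) + 1095·(35/16) = 1547

1547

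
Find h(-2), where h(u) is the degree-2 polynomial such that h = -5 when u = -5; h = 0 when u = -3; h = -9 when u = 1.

1/8

Evaluate each Lagrange basis at u = -2:
L_0(-2) = (1)·(-3)/[(-2)·(-6)] = -1/4
L_1(-2) = (3)·(-3)/[(2)·(-4)] = 9/8
L_2(-2) = (3)·(1)/[(6)·(4)] = 1/8
Sum: (-5)·(-1/4) + 0 + (-9)·(1/8) = 1/8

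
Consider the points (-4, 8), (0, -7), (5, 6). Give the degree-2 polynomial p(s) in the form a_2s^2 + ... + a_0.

Newton's divided differences:
p[-4,0] = (-7 - 8) / (0 - (-4)) = -15/4
p[0,5] = (6 - (-7)) / (5 - 0) = 13/5
p[-4,0,5] = (13/5 - (-15/4)) / (5 - (-4)) = 127/180
p(s) = 8 + (-15/4)·(s + 4) + (127/180)·(s + 4)s
Expanding: p(s) = (127/180)s^2 - (167/180)s - 7

p(s) = (127/180)s^2 - (167/180)s - 7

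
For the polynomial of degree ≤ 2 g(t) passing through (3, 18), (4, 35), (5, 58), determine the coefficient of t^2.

3

The leading coefficient equals the top divided difference g[3,4,5].
g[3,4] = (35 - 18) / (4 - 3) = 17
g[4,5] = (58 - 35) / (5 - 4) = 23
g[3,4,5] = (23 - 17) / (5 - 3) = 3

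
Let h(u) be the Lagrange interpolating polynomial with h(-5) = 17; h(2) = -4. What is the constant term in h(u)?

L_0(u) = (u - 2) / [-7] = -(1/7)u + 2/7
L_1(u) = (u + 5) / [7] = (1/7)u + 5/7
h(u) = 17·L_0 + (-4)·L_1
Only the constant term is needed; take it from each L_i and combine:
17·(2/7) + (-4)·(5/7) = 2

2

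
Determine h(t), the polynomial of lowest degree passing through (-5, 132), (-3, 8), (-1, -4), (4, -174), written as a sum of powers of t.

Build the Lagrange basis polynomials:
L_0(t) = (t + 3)(t + 1)(t - 4) / [-72] = -(1/72)t^3 + (13/72)t + 1/6
L_1(t) = (t + 5)(t + 1)(t - 4) / [28] = (1/28)t^3 + (1/14)t^2 - (19/28)t - 5/7
L_2(t) = (t + 5)(t + 3)(t - 4) / [-40] = -(1/40)t^3 - (1/10)t^2 + (17/40)t + 3/2
L_3(t) = (t + 5)(t + 3)(t + 1) / [315] = (1/315)t^3 + (1/35)t^2 + (23/315)t + 1/21
h(t) = 132·L_0 + 8·L_1 + (-4)·L_2 + (-174)·L_3
  132·L_0(t) = -(11/6)t^3 + (143/6)t + 22
  8·L_1(t) = (2/7)t^3 + (4/7)t^2 - (38/7)t - 40/7
  (-4)·L_2(t) = (1/10)t^3 + (2/5)t^2 - (17/10)t - 6
  (-174)·L_3(t) = -(58/105)t^3 - (174/35)t^2 - (1334/105)t - 58/7
Adding term by term: -2t^3 - 4t^2 + 4t + 2

h(t) = -2t^3 - 4t^2 + 4t + 2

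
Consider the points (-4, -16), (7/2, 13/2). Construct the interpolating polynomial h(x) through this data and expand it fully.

h(x) = 3x - 4

Build the Lagrange basis polynomials:
L_0(x) = (x - 7/2) / [-15/2] = -(2/15)x + 7/15
L_1(x) = (x + 4) / [15/2] = (2/15)x + 8/15
h(x) = (-16)·L_0 + (13/2)·L_1
  (-16)·L_0(x) = (32/15)x - 112/15
  (13/2)·L_1(x) = (13/15)x + 52/15
Adding term by term: 3x - 4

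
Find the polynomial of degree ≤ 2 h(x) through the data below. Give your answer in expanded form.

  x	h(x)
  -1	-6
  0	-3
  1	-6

h(x) = -3x^2 - 3

L_0(x) = x(x - 1) / [2] = (1/2)x^2 - (1/2)x
L_1(x) = (x + 1)(x - 1) / [-1] = -x^2 + 1
L_2(x) = (x + 1)x / [2] = (1/2)x^2 + (1/2)x
h(x) = (-6)·L_0 + (-3)·L_1 + (-6)·L_2
  (-6)·L_0(x) = -3x^2 + 3x
  (-3)·L_1(x) = 3x^2 - 3
  (-6)·L_2(x) = -3x^2 - 3x
Adding term by term: -3x^2 - 3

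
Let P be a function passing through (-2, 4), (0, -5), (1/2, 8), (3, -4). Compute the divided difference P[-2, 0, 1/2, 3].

-337/75

P[-2,0] = (-5 - 4) / (0 - (-2)) = -9/2
P[0,1/2] = (8 - (-5)) / (1/2 - 0) = 26
P[1/2,3] = (-4 - 8) / (3 - 1/2) = -24/5
P[-2,0,1/2] = (26 - (-9/2)) / (1/2 - (-2)) = 61/5
P[0,1/2,3] = (-24/5 - 26) / (3 - 0) = -154/15
P[-2,0,1/2,3] = (-154/15 - 61/5) / (3 - (-2)) = -337/75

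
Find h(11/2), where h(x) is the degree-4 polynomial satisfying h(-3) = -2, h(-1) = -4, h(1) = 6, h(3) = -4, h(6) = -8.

-3457/224

Evaluate each Lagrange basis at x = 11/2:
L_0(11/2) = (13/2)·(9/2)·(5/2)·(-1/2)/[(-2)·(-4)·(-6)·(-9)] = -65/768
L_1(11/2) = (17/2)·(9/2)·(5/2)·(-1/2)/[(2)·(-2)·(-4)·(-7)] = 765/1792
L_2(11/2) = (17/2)·(13/2)·(5/2)·(-1/2)/[(4)·(2)·(-2)·(-5)] = -221/256
L_3(11/2) = (17/2)·(13/2)·(9/2)·(-1/2)/[(6)·(4)·(2)·(-3)] = 221/256
L_4(11/2) = (17/2)·(13/2)·(9/2)·(5/2)/[(9)·(7)·(5)·(3)] = 221/336
Sum: (-2)·(-65/768) + (-4)·(765/1792) + 6·(-221/256) + (-4)·(221/256) + (-8)·(221/336) = -3457/224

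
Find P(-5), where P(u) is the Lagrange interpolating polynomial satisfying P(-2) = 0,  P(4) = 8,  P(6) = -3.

Evaluate each Lagrange basis at u = -5:
L_0(-5) = (-9)·(-11)/[(-6)·(-8)] = 33/16
L_1(-5) = (-3)·(-11)/[(6)·(-2)] = -11/4
L_2(-5) = (-3)·(-9)/[(8)·(2)] = 27/16
Sum: 0 + 8·(-11/4) + (-3)·(27/16) = -433/16

-433/16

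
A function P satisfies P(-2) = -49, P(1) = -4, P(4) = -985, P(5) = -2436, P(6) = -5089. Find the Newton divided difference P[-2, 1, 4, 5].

-32

P[-2,1] = (-4 - (-49)) / (1 - (-2)) = 15
P[1,4] = (-985 - (-4)) / (4 - 1) = -327
P[4,5] = (-2436 - (-985)) / (5 - 4) = -1451
P[-2,1,4] = (-327 - 15) / (4 - (-2)) = -57
P[1,4,5] = (-1451 - (-327)) / (5 - 1) = -281
P[-2,1,4,5] = (-281 - (-57)) / (5 - (-2)) = -32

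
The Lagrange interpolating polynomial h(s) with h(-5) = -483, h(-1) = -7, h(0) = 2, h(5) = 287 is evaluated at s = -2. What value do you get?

Evaluate each Lagrange basis at s = -2:
L_0(-2) = (-1)·(-2)·(-7)/[(-4)·(-5)·(-10)] = 7/100
L_1(-2) = (3)·(-2)·(-7)/[(4)·(-1)·(-6)] = 7/4
L_2(-2) = (3)·(-1)·(-7)/[(5)·(1)·(-5)] = -21/25
L_3(-2) = (3)·(-1)·(-2)/[(10)·(6)·(5)] = 1/50
Sum: (-483)·(7/100) + (-7)·(7/4) + 2·(-21/25) + 287·(1/50) = -42

-42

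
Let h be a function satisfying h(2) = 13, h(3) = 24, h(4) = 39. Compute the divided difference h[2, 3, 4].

h[2,3] = (24 - 13) / (3 - 2) = 11
h[3,4] = (39 - 24) / (4 - 3) = 15
h[2,3,4] = (15 - 11) / (4 - 2) = 2

2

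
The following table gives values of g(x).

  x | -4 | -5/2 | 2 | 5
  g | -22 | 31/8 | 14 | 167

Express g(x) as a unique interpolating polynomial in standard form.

g(x) = x^3 + 2x^2 - 2x + 2

L_0(x) = (x + 5/2)(x - 2)(x - 5) / [-81] = -(1/81)x^3 + (1/18)x^2 + (5/54)x - 25/81
L_1(x) = (x + 4)(x - 2)(x - 5) / [405/8] = (8/405)x^3 - (8/135)x^2 - (16/45)x + 64/81
L_2(x) = (x + 4)(x + 5/2)(x - 5) / [-81] = -(1/81)x^3 - (1/54)x^2 + (5/18)x + 50/81
L_3(x) = (x + 4)(x + 5/2)(x - 2) / [405/2] = (2/405)x^3 + (1/45)x^2 - (2/135)x - 8/81
g(x) = (-22)·L_0 + (31/8)·L_1 + 14·L_2 + 167·L_3
  (-22)·L_0(x) = (22/81)x^3 - (11/9)x^2 - (55/27)x + 550/81
  (31/8)·L_1(x) = (31/405)x^3 - (31/135)x^2 - (62/45)x + 248/81
  14·L_2(x) = -(14/81)x^3 - (7/27)x^2 + (35/9)x + 700/81
  167·L_3(x) = (334/405)x^3 + (167/45)x^2 - (334/135)x - 1336/81
Adding term by term: x^3 + 2x^2 - 2x + 2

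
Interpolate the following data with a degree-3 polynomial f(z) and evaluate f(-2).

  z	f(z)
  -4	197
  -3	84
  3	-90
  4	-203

25

Evaluate each Lagrange basis at z = -2:
L_0(-2) = (1)·(-5)·(-6)/[(-1)·(-7)·(-8)] = -15/28
L_1(-2) = (2)·(-5)·(-6)/[(1)·(-6)·(-7)] = 10/7
L_2(-2) = (2)·(1)·(-6)/[(7)·(6)·(-1)] = 2/7
L_3(-2) = (2)·(1)·(-5)/[(8)·(7)·(1)] = -5/28
Sum: 197·(-15/28) + 84·(10/7) + (-90)·(2/7) + (-203)·(-5/28) = 25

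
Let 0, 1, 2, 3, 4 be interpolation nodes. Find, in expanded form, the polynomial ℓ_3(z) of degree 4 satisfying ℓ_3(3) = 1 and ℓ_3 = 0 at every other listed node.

ℓ_3(z) = z(z - 1)(z - 2)(z - 4) / [(3)·(2)·(1)·(-1)]
       = (z^4 - 7z^3 + 14z^2 - 8z) / (-6)

ℓ_3(z) = -(1/6)z^4 + (7/6)z^3 - (7/3)z^2 + (4/3)z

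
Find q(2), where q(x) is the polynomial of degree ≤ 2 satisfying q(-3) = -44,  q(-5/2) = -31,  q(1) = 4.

L_0(2) = (9/2)·(1)/[(-1/2)·(-4)] = 9/4
L_1(2) = (5)·(1)/[(1/2)·(-7/2)] = -20/7
L_2(2) = (5)·(9/2)/[(4)·(7/2)] = 45/28
Sum: (-44)·(9/4) + (-31)·(-20/7) + 4·(45/28) = -4

-4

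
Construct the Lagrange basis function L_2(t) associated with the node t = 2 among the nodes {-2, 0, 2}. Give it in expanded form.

L_2(t) = (1/8)t^2 + (1/4)t

L_2(t) = (t + 2)t / [(4)·(2)]
       = (t^2 + 2t) / (8)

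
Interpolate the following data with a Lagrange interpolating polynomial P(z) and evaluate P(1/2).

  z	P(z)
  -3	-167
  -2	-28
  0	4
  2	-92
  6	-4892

L_0(1/2) = (5/2)·(1/2)·(-3/2)·(-11/2)/[(-1)·(-3)·(-5)·(-9)] = 11/144
L_1(1/2) = (7/2)·(1/2)·(-3/2)·(-11/2)/[(1)·(-2)·(-4)·(-8)] = -231/1024
L_2(1/2) = (7/2)·(5/2)·(-3/2)·(-11/2)/[(3)·(2)·(-2)·(-6)] = 385/384
L_3(1/2) = (7/2)·(5/2)·(1/2)·(-11/2)/[(5)·(4)·(2)·(-4)] = 77/512
L_4(1/2) = (7/2)·(5/2)·(1/2)·(-3/2)/[(9)·(8)·(6)·(4)] = -35/9216
Sum: (-167)·(11/144) + (-28)·(-231/1024) + 4·(385/384) + (-92)·(77/512) + (-4892)·(-35/9216) = 37/16

37/16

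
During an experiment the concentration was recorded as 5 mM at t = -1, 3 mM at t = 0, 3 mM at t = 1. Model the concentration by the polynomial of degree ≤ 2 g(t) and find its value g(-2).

9

Using Newton's divided-difference form:
g[-1,0] = (3 - 5) / (0 - (-1)) = -2
g[0,1] = (3 - 3) / (1 - 0) = 0
g[-1,0,1] = (0 - (-2)) / (1 - (-1)) = 1
g(-2) = 5 + (-2)·(-1) + 1·(-1)·(-2) = 9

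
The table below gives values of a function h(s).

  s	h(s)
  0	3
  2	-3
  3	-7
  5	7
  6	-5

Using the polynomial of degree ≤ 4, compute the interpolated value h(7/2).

Evaluate each Lagrange basis at s = 7/2:
L_0(7/2) = (3/2)·(1/2)·(-3/2)·(-5/2)/[(-2)·(-3)·(-5)·(-6)] = 1/64
L_1(7/2) = (7/2)·(1/2)·(-3/2)·(-5/2)/[(2)·(-1)·(-3)·(-4)] = -35/128
L_2(7/2) = (7/2)·(3/2)·(-3/2)·(-5/2)/[(3)·(1)·(-2)·(-3)] = 35/32
L_3(7/2) = (7/2)·(3/2)·(1/2)·(-5/2)/[(5)·(3)·(2)·(-1)] = 7/32
L_4(7/2) = (7/2)·(3/2)·(1/2)·(-3/2)/[(6)·(4)·(3)·(1)] = -7/128
Sum: 3·(1/64) + (-3)·(-35/128) + (-7)·(35/32) + 7·(7/32) + (-5)·(-7/128) = -319/64

-319/64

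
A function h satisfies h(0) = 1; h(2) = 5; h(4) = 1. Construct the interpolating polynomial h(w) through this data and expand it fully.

L_0(w) = (w - 2)(w - 4) / [8] = (1/8)w^2 - (3/4)w + 1
L_1(w) = w(w - 4) / [-4] = -(1/4)w^2 + w
L_2(w) = w(w - 2) / [8] = (1/8)w^2 - (1/4)w
h(w) = 1·L_0 + 5·L_1 + 1·L_2
  1·L_0(w) = (1/8)w^2 - (3/4)w + 1
  5·L_1(w) = -(5/4)w^2 + 5w
  1·L_2(w) = (1/8)w^2 - (1/4)w
Adding term by term: -w^2 + 4w + 1

h(w) = -w^2 + 4w + 1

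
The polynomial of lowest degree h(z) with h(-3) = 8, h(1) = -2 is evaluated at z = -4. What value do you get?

Evaluate each Lagrange basis at z = -4:
L_0(-4) = (-5)/[(-4)] = 5/4
L_1(-4) = (-1)/[(4)] = -1/4
Sum: 8·(5/4) + (-2)·(-1/4) = 21/2

21/2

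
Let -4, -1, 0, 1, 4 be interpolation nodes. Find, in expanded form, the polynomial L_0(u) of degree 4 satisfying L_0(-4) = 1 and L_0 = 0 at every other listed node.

L_0(u) = (u + 1)u(u - 1)(u - 4) / [(-3)·(-4)·(-5)·(-8)]
       = (u^4 - 4u^3 - u^2 + 4u) / (480)

L_0(u) = (1/480)u^4 - (1/120)u^3 - (1/480)u^2 + (1/120)u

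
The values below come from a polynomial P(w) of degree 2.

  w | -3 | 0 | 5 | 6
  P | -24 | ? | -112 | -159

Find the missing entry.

3

The 3 known values determine P uniquely (degree ≤ 2).
Evaluate each Lagrange basis at w = 0:
L_0(0) = (-5)·(-6)/[(-8)·(-9)] = 5/12
L_1(0) = (3)·(-6)/[(8)·(-1)] = 9/4
L_2(0) = (3)·(-5)/[(9)·(1)] = -5/3
Sum: (-24)·(5/12) + (-112)·(9/4) + (-159)·(-5/3) = 3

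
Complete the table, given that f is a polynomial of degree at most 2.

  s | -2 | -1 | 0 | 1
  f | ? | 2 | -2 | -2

The 3 known values determine f uniquely (degree ≤ 2).
L_0(-2) = (-2)·(-3)/[(-1)·(-2)] = 3
L_1(-2) = (-1)·(-3)/[(1)·(-1)] = -3
L_2(-2) = (-1)·(-2)/[(2)·(1)] = 1
Sum: 2·(3) + (-2)·(-3) + (-2)·(1) = 10

10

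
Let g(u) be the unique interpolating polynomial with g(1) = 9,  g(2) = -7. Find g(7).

L_0(7) = (5)/[(-1)] = -5
L_1(7) = (6)/[(1)] = 6
Sum: 9·(-5) + (-7)·(6) = -87

-87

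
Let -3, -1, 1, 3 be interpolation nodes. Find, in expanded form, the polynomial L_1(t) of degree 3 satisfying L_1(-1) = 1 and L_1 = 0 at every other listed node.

L_1(t) = (1/16)t^3 - (1/16)t^2 - (9/16)t + 9/16

L_1(t) = (t + 3)(t - 1)(t - 3) / [(2)·(-2)·(-4)]
       = (t^3 - t^2 - 9t + 9) / (16)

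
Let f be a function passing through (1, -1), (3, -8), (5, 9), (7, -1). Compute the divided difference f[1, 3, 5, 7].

f[1,3] = (-8 - (-1)) / (3 - 1) = -7/2
f[3,5] = (9 - (-8)) / (5 - 3) = 17/2
f[5,7] = (-1 - 9) / (7 - 5) = -5
f[1,3,5] = (17/2 - (-7/2)) / (5 - 1) = 3
f[3,5,7] = (-5 - 17/2) / (7 - 3) = -27/8
f[1,3,5,7] = (-27/8 - 3) / (7 - 1) = -17/16

-17/16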